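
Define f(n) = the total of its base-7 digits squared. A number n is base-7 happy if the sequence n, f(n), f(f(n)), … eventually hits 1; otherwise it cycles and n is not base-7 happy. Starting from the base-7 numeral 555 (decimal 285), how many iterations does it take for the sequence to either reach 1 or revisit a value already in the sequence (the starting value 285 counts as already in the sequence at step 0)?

285 = (5,5,5)_7 → 5² + 5² + 5² = 75
75 = (1,3,5)_7 → 1² + 3² + 5² = 35
35 = (5,0)_7 → 5² + 0² = 25
25 = (3,4)_7 → 3² + 4² = 25  — 25 repeats.
That took 4 steps.

4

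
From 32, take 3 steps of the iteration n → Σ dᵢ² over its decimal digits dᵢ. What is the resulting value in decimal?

1

32 → 3² + 2² = 9 + 4 = 13
13 → 1² + 3² = 1 + 9 = 10
10 → 1² + 0² = 1 + 0 = 1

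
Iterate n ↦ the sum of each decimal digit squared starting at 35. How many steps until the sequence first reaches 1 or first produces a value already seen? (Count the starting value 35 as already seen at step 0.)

35 → 3² + 5² = 34
34 → 3² + 4² = 25
25 → 2² + 5² = 29
29 → 2² + 9² = 85
85 → 8² + 5² = 89
89 → 8² + 9² = 145
145 → 1² + 4² + 5² = 42
42 → 4² + 2² = 20
20 → 2² + 0² = 4
4 → 4² = 16
16 → 1² + 6² = 37
37 → 3² + 7² = 58
58 → 5² + 8² = 89  — 89 repeats.
That took 13 steps.

13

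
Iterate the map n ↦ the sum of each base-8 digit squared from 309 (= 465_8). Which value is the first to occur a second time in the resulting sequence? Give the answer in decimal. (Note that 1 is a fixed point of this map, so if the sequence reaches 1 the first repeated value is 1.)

309 = (4,6,5)_8 → 4² + 6² + 5² = 16 + 36 + 25 = 77
77 = (1,1,5)_8 → 1² + 1² + 5² = 1 + 1 + 25 = 27
27 = (3,3)_8 → 3² + 3² = 9 + 9 = 18
18 = (2,2)_8 → 2² + 2² = 4 + 4 = 8
8 = (1,0)_8 → 1² + 0² = 1 + 0 = 1  — reached the fixed point 1.
1 → 1, so 1 is the first repeated value.

1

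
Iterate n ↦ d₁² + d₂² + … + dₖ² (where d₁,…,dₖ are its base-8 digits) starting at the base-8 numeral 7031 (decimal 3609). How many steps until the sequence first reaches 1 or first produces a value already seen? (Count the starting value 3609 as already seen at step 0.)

3609 = (7,0,3,1)_8 → 7² + 0² + 3² + 1² = 59
59 = (7,3)_8 → 7² + 3² = 58
58 = (7,2)_8 → 7² + 2² = 53
53 = (6,5)_8 → 6² + 5² = 61
61 = (7,5)_8 → 7² + 5² = 74
74 = (1,1,2)_8 → 1² + 1² + 2² = 6
6 = (6)_8 → 6² = 36
36 = (4,4)_8 → 4² + 4² = 32
32 = (4,0)_8 → 4² + 0² = 16
16 = (2,0)_8 → 2² + 0² = 4
4 = (4)_8 → 4² = 16  — 16 repeats.
That took 11 steps.

11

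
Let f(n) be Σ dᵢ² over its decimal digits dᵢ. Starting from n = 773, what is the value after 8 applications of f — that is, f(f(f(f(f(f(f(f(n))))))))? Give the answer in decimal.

42

773 → 7² + 7² + 3² = 107
107 → 1² + 0² + 7² = 50
50 → 5² + 0² = 25
25 → 2² + 5² = 29
29 → 2² + 9² = 85
85 → 8² + 5² = 89
89 → 8² + 9² = 145
145 → 1² + 4² + 5² = 42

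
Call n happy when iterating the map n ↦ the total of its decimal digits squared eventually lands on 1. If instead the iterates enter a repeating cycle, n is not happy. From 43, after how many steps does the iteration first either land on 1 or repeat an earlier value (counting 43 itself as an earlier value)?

43 → 4² + 3² = 25
25 → 2² + 5² = 29
29 → 2² + 9² = 85
85 → 8² + 5² = 89
89 → 8² + 9² = 145
145 → 1² + 4² + 5² = 42
42 → 4² + 2² = 20
20 → 2² + 0² = 4
4 → 4² = 16
16 → 1² + 6² = 37
37 → 3² + 7² = 58
58 → 5² + 8² = 89  — 89 repeats.
That took 12 steps.

12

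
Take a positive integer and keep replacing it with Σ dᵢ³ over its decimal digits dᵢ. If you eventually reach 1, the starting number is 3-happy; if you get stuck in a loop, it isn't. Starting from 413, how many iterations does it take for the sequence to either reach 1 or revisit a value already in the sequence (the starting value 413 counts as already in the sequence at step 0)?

413 → 4³ + 1³ + 3³ = 92
92 → 9³ + 2³ = 737
737 → 7³ + 3³ + 7³ = 713
713 → 7³ + 1³ + 3³ = 371
371 → 3³ + 7³ + 1³ = 371  — 371 repeats.
That took 5 steps.

5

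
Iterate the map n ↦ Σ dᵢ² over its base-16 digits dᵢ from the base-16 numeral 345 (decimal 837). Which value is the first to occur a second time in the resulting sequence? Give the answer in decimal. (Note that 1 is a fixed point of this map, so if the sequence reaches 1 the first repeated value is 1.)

837 = (3,4,5)_16 → 3² + 4² + 5² = 9 + 16 + 25 = 50
50 = (3,2)_16 → 3² + 2² = 9 + 4 = 13
13 = (13)_16 → 13² = 169
169 = (10,9)_16 → 10² + 9² = 100 + 81 = 181
181 = (11,5)_16 → 11² + 5² = 121 + 25 = 146
146 = (9,2)_16 → 9² + 2² = 81 + 4 = 85
85 = (5,5)_16 → 5² + 5² = 25 + 25 = 50  — 50 already appeared earlier.

50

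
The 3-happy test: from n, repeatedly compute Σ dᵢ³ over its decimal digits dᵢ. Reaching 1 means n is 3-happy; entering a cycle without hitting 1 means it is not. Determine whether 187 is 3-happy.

not 3-happy

187 → 856
856 → 853
853 → 664
664 → 496
496 → 1009
1009 → 730
730 → 370
370 → 370  — 370 already seen; the sequence cycles without reaching 1.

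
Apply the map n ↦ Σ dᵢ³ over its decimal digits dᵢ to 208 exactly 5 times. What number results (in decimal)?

133

208 → 2³ + 0³ + 8³ = 8 + 0 + 512 = 520
520 → 5³ + 2³ + 0³ = 125 + 8 + 0 = 133
133 → 1³ + 3³ + 3³ = 1 + 27 + 27 = 55
55 → 5³ + 5³ = 125 + 125 = 250
250 → 2³ + 5³ + 0³ = 8 + 125 + 0 = 133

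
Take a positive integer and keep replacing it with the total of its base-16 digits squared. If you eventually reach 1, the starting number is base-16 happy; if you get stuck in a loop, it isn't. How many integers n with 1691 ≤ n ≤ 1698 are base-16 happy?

1691: 1691 → 238 → 392 → 129 → 65 → 17 → 2 → 4 → 16 → 1  (reaches 1)
1692: 1692 → 261 → 26 → 101 → 61 → 178 → 125 → 218 → 269 → 170 → 200 → 208 → 169 → 181 → 146 → 85 → 50 → 13 → 169  (repeats 169)
1693: 1693 → 286 → 198 → 180 → 137 → 145 → 82 → 29 → 170 → 200 → 208 → 169 → 181 → 146 → 85 → 50 → 13 → 169  (repeats 169)
1694: 1694 → 313 → 91 → 146 → 85 → 50 → 13 → 169 → 181 → 146  (repeats 146)
1695: 1695 → 342 → 62 → 205 → 313 → 91 → 146 → 85 → 50 → 13 → 169 → 181 → 146  (repeats 146)
1696: 1696 → 136 → 128 → 64 → 16 → 1  (reaches 1)
1697: 1697 → 137 → 145 → 82 → 29 → 170 → 200 → 208 → 169 → 181 → 146 → 85 → 50 → 13 → 169  (repeats 169)
1698: 1698 → 140 → 208 → 169 → 181 → 146 → 85 → 50 → 13 → 169  (repeats 169)
base-16 happy: 1691, 1696

2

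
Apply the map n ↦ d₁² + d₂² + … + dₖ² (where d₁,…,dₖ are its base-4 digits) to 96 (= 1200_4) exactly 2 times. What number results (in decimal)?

2

96 = (1,2,0,0)_4 → 1² + 2² + 0² + 0² = 1 + 4 + 0 + 0 = 5
5 = (1,1)_4 → 1² + 1² = 1 + 1 = 2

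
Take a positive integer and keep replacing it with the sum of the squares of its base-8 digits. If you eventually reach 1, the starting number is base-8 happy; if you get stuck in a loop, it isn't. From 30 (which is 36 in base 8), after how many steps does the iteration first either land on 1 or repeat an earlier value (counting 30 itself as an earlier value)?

7

30 = (3,6)_8 → 3² + 6² = 9 + 36 = 45
45 = (5,5)_8 → 5² + 5² = 25 + 25 = 50
50 = (6,2)_8 → 6² + 2² = 36 + 4 = 40
40 = (5,0)_8 → 5² + 0² = 25 + 0 = 25
25 = (3,1)_8 → 3² + 1² = 9 + 1 = 10
10 = (1,2)_8 → 1² + 2² = 1 + 4 = 5
5 = (5)_8 → 5² = 25  — 25 repeats.
That took 7 steps.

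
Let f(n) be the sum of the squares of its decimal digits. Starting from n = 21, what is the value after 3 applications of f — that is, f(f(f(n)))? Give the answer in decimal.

29

21 → 2² + 1² = 5
5 → 5² = 25
25 → 2² + 5² = 29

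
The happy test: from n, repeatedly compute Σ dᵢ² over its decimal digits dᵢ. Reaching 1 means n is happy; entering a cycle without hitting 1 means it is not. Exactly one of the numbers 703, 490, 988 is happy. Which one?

490

703: 703 → 58 → 89 → 145 → 42 → 20 → 4 → 16 → 37 → 58  — repeats 58 (not happy)
490: 490 → 97 → 130 → 10 → 1  — reaches 1 (happy)
988: 988 → 209 → 85 → 89 → 145 → 42 → 20 → 4 → 16 → 37 → 58 → 89  — repeats 89 (not happy)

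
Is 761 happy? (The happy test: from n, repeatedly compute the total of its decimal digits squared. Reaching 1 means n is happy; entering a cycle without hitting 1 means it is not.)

happy

761 → 7² + 6² + 1² = 86
86 → 8² + 6² = 100
100 → 1² + 0² + 0² = 1  — reached 1.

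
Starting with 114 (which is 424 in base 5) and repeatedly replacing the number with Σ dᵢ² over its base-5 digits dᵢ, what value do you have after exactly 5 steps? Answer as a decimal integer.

16

114 = (4,2,4)_5 → 4² + 2² + 4² = 16 + 4 + 16 = 36
36 = (1,2,1)_5 → 1² + 2² + 1² = 1 + 4 + 1 = 6
6 = (1,1)_5 → 1² + 1² = 1 + 1 = 2
2 = (2)_5 → 2² = 4
4 = (4)_5 → 4² = 16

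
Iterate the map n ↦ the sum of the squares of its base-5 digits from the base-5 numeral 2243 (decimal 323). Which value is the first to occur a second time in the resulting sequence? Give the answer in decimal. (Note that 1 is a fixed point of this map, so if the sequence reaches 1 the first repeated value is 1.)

323 = (2,2,4,3)_5 → 2² + 2² + 4² + 3² = 4 + 4 + 16 + 9 = 33
33 = (1,1,3)_5 → 1² + 1² + 3² = 1 + 1 + 9 = 11
11 = (2,1)_5 → 2² + 1² = 4 + 1 = 5
5 = (1,0)_5 → 1² + 0² = 1 + 0 = 1  — reached the fixed point 1.
1 → 1, so 1 is the first repeated value.

1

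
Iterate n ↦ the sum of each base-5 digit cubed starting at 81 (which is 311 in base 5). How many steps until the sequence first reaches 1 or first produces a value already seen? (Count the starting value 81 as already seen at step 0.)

81 = (3,1,1)_5 → 3³ + 1³ + 1³ = 27 + 1 + 1 = 29
29 = (1,0,4)_5 → 1³ + 0³ + 4³ = 1 + 0 + 64 = 65
65 = (2,3,0)_5 → 2³ + 3³ + 0³ = 8 + 27 + 0 = 35
35 = (1,2,0)_5 → 1³ + 2³ + 0³ = 1 + 8 + 0 = 9
9 = (1,4)_5 → 1³ + 4³ = 1 + 64 = 65  — 65 repeats.
That took 5 steps.

5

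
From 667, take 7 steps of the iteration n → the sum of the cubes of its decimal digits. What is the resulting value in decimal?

370

667 → 6³ + 6³ + 7³ = 216 + 216 + 343 = 775
775 → 7³ + 7³ + 5³ = 343 + 343 + 125 = 811
811 → 8³ + 1³ + 1³ = 512 + 1 + 1 = 514
514 → 5³ + 1³ + 4³ = 125 + 1 + 64 = 190
190 → 1³ + 9³ + 0³ = 1 + 729 + 0 = 730
730 → 7³ + 3³ + 0³ = 343 + 27 + 0 = 370
370 → 3³ + 7³ + 0³ = 27 + 343 + 0 = 370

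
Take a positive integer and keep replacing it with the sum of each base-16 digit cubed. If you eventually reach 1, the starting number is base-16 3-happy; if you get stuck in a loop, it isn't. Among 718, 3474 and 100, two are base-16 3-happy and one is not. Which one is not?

3474

718: 718 → 4480 → 514 → 16 → 1  — reaches 1 (base-16 3-happy)
3474: 3474 → 2934 → 1890 → 567 → 378 → 1344 → 189 → 3528 → 4437 → 252 → 5103 → 6147 → 540 → 1737 → 2673 → 1344  — repeats 1344 (not base-16 3-happy)
100: 100 → 280 → 514 → 16 → 1  — reaches 1 (base-16 3-happy)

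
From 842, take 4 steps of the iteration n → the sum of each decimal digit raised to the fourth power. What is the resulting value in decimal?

842 → 4368
4368 → 5729
5729 → 9603
9603 → 7938

7938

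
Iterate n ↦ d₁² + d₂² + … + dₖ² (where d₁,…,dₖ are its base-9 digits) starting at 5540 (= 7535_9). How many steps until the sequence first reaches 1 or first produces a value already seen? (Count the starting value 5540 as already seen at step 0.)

7

5540 = (7,5,3,5)_9 → 7² + 5² + 3² + 5² = 108
108 = (1,3,0)_9 → 1² + 3² + 0² = 10
10 = (1,1)_9 → 1² + 1² = 2
2 = (2)_9 → 2² = 4
4 = (4)_9 → 4² = 16
16 = (1,7)_9 → 1² + 7² = 50
50 = (5,5)_9 → 5² + 5² = 50  — 50 repeats.
That took 7 steps.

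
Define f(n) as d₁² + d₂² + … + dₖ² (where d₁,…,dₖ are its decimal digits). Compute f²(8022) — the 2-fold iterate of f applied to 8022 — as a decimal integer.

8022 → 8² + 0² + 2² + 2² = 72
72 → 7² + 2² = 53

53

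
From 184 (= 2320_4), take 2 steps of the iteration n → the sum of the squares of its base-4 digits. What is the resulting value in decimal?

184 = (2,3,2,0)_4 → 2² + 3² + 2² + 0² = 17
17 = (1,0,1)_4 → 1² + 0² + 1² = 2

2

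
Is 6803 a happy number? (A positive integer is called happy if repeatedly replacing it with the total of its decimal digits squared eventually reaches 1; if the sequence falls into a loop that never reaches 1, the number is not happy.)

happy

6803 → 109
109 → 82
82 → 68
68 → 100
100 → 1  — reached 1.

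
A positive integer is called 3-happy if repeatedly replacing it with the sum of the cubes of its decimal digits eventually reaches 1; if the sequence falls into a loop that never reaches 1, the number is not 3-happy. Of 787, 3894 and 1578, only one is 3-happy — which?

787

787: 787 → 1198 → 1243 → 100 → 1  — reaches 1 (3-happy)
3894: 3894 → 1332 → 63 → 243 → 99 → 1458 → 702 → 351 → 153 → 153  — repeats 153 (not 3-happy)
1578: 1578 → 981 → 1242 → 81 → 513 → 153 → 153  — repeats 153 (not 3-happy)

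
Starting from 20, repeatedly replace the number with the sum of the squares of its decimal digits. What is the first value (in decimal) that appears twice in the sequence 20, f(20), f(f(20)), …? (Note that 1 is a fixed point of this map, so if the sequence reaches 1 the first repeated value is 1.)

20

20 → 4
4 → 16
16 → 37
37 → 58
58 → 89
89 → 145
145 → 42
42 → 20  — 20 already appeared earlier.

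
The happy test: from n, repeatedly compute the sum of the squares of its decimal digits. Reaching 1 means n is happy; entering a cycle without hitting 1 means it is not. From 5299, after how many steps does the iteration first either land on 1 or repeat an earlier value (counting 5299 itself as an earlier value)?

12

5299 → 5² + 2² + 9² + 9² = 25 + 4 + 81 + 81 = 191
191 → 1² + 9² + 1² = 1 + 81 + 1 = 83
83 → 8² + 3² = 64 + 9 = 73
73 → 7² + 3² = 49 + 9 = 58
58 → 5² + 8² = 25 + 64 = 89
89 → 8² + 9² = 64 + 81 = 145
145 → 1² + 4² + 5² = 1 + 16 + 25 = 42
42 → 4² + 2² = 16 + 4 = 20
20 → 2² + 0² = 4 + 0 = 4
4 → 4² = 16
16 → 1² + 6² = 1 + 36 = 37
37 → 3² + 7² = 9 + 49 = 58  — 58 repeats.
That took 12 steps.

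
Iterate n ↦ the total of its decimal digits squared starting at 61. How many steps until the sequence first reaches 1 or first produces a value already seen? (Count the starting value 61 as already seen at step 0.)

61 → 6² + 1² = 37
37 → 3² + 7² = 58
58 → 5² + 8² = 89
89 → 8² + 9² = 145
145 → 1² + 4² + 5² = 42
42 → 4² + 2² = 20
20 → 2² + 0² = 4
4 → 4² = 16
16 → 1² + 6² = 37  — 37 repeats.
That took 9 steps.

9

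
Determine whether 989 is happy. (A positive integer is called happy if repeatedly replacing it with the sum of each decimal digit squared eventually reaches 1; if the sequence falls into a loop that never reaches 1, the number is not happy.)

happy

989 → 226
226 → 44
44 → 32
32 → 13
13 → 10
10 → 1  — reached 1.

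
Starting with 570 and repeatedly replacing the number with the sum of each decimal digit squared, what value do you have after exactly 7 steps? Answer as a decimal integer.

570 → 5² + 7² + 0² = 25 + 49 + 0 = 74
74 → 7² + 4² = 49 + 16 = 65
65 → 6² + 5² = 36 + 25 = 61
61 → 6² + 1² = 36 + 1 = 37
37 → 3² + 7² = 9 + 49 = 58
58 → 5² + 8² = 25 + 64 = 89
89 → 8² + 9² = 64 + 81 = 145

145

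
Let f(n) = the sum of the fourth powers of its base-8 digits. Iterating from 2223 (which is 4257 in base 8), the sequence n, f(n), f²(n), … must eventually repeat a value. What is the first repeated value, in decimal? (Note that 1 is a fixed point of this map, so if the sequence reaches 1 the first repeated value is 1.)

2223 = (4,2,5,7)_8 → 4⁴ + 2⁴ + 5⁴ + 7⁴ = 256 + 16 + 625 + 2401 = 3298
3298 = (6,3,4,2)_8 → 6⁴ + 3⁴ + 4⁴ + 2⁴ = 1296 + 81 + 256 + 16 = 1649
1649 = (3,1,6,1)_8 → 3⁴ + 1⁴ + 6⁴ + 1⁴ = 81 + 1 + 1296 + 1 = 1379
1379 = (2,5,4,3)_8 → 2⁴ + 5⁴ + 4⁴ + 3⁴ = 16 + 625 + 256 + 81 = 978
978 = (1,7,2,2)_8 → 1⁴ + 7⁴ + 2⁴ + 2⁴ = 1 + 2401 + 16 + 16 = 2434
2434 = (4,6,0,2)_8 → 4⁴ + 6⁴ + 0⁴ + 2⁴ = 256 + 1296 + 0 + 16 = 1568
1568 = (3,0,4,0)_8 → 3⁴ + 0⁴ + 4⁴ + 0⁴ = 81 + 0 + 256 + 0 = 337
337 = (5,2,1)_8 → 5⁴ + 2⁴ + 1⁴ = 625 + 16 + 1 = 642
642 = (1,2,0,2)_8 → 1⁴ + 2⁴ + 0⁴ + 2⁴ = 1 + 16 + 0 + 16 = 33
33 = (4,1)_8 → 4⁴ + 1⁴ = 256 + 1 = 257
257 = (4,0,1)_8 → 4⁴ + 0⁴ + 1⁴ = 256 + 0 + 1 = 257  — 257 already appeared earlier.

257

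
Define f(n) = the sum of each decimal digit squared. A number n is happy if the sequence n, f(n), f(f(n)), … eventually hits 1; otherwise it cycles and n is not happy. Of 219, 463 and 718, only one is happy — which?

219

219: 219 → 86 → 100 → 1  — reaches 1 (happy)
463: 463 → 61 → 37 → 58 → 89 → 145 → 42 → 20 → 4 → 16 → 37  — repeats 37 (not happy)
718: 718 → 114 → 18 → 65 → 61 → 37 → 58 → 89 → 145 → 42 → 20 → 4 → 16 → 37  — repeats 37 (not happy)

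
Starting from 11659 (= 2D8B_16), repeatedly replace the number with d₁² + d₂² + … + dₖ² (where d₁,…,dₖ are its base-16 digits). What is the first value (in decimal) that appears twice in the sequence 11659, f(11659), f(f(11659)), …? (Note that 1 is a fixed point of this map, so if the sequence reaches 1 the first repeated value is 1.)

169

11659 = (2,13,8,11)_16 → 2² + 13² + 8² + 11² = 4 + 169 + 64 + 121 = 358
358 = (1,6,6)_16 → 1² + 6² + 6² = 1 + 36 + 36 = 73
73 = (4,9)_16 → 4² + 9² = 16 + 81 = 97
97 = (6,1)_16 → 6² + 1² = 36 + 1 = 37
37 = (2,5)_16 → 2² + 5² = 4 + 25 = 29
29 = (1,13)_16 → 1² + 13² = 1 + 169 = 170
170 = (10,10)_16 → 10² + 10² = 100 + 100 = 200
200 = (12,8)_16 → 12² + 8² = 144 + 64 = 208
208 = (13,0)_16 → 13² + 0² = 169 + 0 = 169
169 = (10,9)_16 → 10² + 9² = 100 + 81 = 181
181 = (11,5)_16 → 11² + 5² = 121 + 25 = 146
146 = (9,2)_16 → 9² + 2² = 81 + 4 = 85
85 = (5,5)_16 → 5² + 5² = 25 + 25 = 50
50 = (3,2)_16 → 3² + 2² = 9 + 4 = 13
13 = (13)_16 → 13² = 169  — 169 already appeared earlier.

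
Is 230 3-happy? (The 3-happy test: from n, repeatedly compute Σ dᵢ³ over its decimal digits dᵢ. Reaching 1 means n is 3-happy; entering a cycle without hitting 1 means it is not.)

230 → 2³ + 3³ + 0³ = 8 + 27 + 0 = 35
35 → 3³ + 5³ = 27 + 125 = 152
152 → 1³ + 5³ + 2³ = 1 + 125 + 8 = 134
134 → 1³ + 3³ + 4³ = 1 + 27 + 64 = 92
92 → 9³ + 2³ = 729 + 8 = 737
737 → 7³ + 3³ + 7³ = 343 + 27 + 343 = 713
713 → 7³ + 1³ + 3³ = 343 + 1 + 27 = 371
371 → 3³ + 7³ + 1³ = 27 + 343 + 1 = 371  — 371 already seen; the sequence cycles without reaching 1.

not 3-happy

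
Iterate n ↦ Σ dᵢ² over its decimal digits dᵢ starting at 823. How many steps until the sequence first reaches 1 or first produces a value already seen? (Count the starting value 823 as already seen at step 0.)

11

823 → 8² + 2² + 3² = 64 + 4 + 9 = 77
77 → 7² + 7² = 49 + 49 = 98
98 → 9² + 8² = 81 + 64 = 145
145 → 1² + 4² + 5² = 1 + 16 + 25 = 42
42 → 4² + 2² = 16 + 4 = 20
20 → 2² + 0² = 4 + 0 = 4
4 → 4² = 16
16 → 1² + 6² = 1 + 36 = 37
37 → 3² + 7² = 9 + 49 = 58
58 → 5² + 8² = 25 + 64 = 89
89 → 8² + 9² = 64 + 81 = 145  — 145 repeats.
That took 11 steps.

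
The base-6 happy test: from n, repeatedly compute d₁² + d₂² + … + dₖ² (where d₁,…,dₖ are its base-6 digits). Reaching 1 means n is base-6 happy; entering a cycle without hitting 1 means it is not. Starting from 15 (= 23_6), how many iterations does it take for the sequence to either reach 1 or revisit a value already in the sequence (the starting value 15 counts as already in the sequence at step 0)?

15 = (2,3)_6 → 2² + 3² = 13
13 = (2,1)_6 → 2² + 1² = 5
5 = (5)_6 → 5² = 25
25 = (4,1)_6 → 4² + 1² = 17
17 = (2,5)_6 → 2² + 5² = 29
29 = (4,5)_6 → 4² + 5² = 41
41 = (1,0,5)_6 → 1² + 0² + 5² = 26
26 = (4,2)_6 → 4² + 2² = 20
20 = (3,2)_6 → 3² + 2² = 13  — 13 repeats.
That took 9 steps.

9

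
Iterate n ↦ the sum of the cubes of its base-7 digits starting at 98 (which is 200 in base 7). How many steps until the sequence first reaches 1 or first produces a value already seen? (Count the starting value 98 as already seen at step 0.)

98 = (2,0,0)_7 → 2³ + 0³ + 0³ = 8 + 0 + 0 = 8
8 = (1,1)_7 → 1³ + 1³ = 1 + 1 = 2
2 = (2)_7 → 2³ = 8  — 8 repeats.
That took 3 steps.

3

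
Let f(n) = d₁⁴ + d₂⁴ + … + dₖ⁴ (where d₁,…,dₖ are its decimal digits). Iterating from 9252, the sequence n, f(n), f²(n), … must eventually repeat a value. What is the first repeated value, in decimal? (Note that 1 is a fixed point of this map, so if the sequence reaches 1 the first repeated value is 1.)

9252 → 9⁴ + 2⁴ + 5⁴ + 2⁴ = 6561 + 16 + 625 + 16 = 7218
7218 → 7⁴ + 2⁴ + 1⁴ + 8⁴ = 2401 + 16 + 1 + 4096 = 6514
6514 → 6⁴ + 5⁴ + 1⁴ + 4⁴ = 1296 + 625 + 1 + 256 = 2178
2178 → 2⁴ + 1⁴ + 7⁴ + 8⁴ = 16 + 1 + 2401 + 4096 = 6514  — 6514 already appeared earlier.

6514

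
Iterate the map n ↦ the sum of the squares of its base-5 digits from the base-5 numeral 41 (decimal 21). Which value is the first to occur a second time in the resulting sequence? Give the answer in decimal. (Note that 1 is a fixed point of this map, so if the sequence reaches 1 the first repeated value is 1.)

13

21 = (4,1)_5 → 4² + 1² = 16 + 1 = 17
17 = (3,2)_5 → 3² + 2² = 9 + 4 = 13
13 = (2,3)_5 → 2² + 3² = 4 + 9 = 13  — 13 already appeared earlier.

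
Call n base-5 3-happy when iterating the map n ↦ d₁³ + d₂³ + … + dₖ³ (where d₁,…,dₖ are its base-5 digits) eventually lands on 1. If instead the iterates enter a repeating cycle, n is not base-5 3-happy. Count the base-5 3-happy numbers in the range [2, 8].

1

2: 2 → 8 → 28 → 28  (repeats 28)
3: 3 → 27 → 9 → 65 → 35 → 9  (repeats 9)
4: 4 → 64 → 80 → 28 → 28  (repeats 28)
5: 5 → 1  (reaches 1)
6: 6 → 2 → 8 → 28 → 28  (repeats 28)
7: 7 → 9 → 65 → 35 → 9  (repeats 9)
8: 8 → 28 → 28  (repeats 28)
base-5 3-happy: 5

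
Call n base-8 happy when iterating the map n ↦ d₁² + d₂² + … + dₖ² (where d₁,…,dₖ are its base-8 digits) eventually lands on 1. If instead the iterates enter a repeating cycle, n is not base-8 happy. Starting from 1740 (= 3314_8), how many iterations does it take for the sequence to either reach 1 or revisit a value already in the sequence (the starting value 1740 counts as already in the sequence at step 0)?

5

1740 = (3,3,1,4)_8 → 3² + 3² + 1² + 4² = 35
35 = (4,3)_8 → 4² + 3² = 25
25 = (3,1)_8 → 3² + 1² = 10
10 = (1,2)_8 → 1² + 2² = 5
5 = (5)_8 → 5² = 25  — 25 repeats.
That took 5 steps.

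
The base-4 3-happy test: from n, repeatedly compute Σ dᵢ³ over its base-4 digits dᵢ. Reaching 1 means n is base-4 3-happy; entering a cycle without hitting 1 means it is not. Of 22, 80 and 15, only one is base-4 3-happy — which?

22

22: 22 → 10 → 16 → 1  — reaches 1 (base-4 3-happy)
80: 80 → 2 → 8 → 8  — repeats 8 (not base-4 3-happy)
15: 15 → 54 → 36 → 9 → 9  — repeats 9 (not base-4 3-happy)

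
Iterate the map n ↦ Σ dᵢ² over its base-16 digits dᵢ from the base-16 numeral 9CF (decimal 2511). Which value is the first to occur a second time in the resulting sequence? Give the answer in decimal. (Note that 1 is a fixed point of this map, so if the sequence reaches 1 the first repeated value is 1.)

2511 = (9,12,15)_16 → 9² + 12² + 15² = 81 + 144 + 225 = 450
450 = (1,12,2)_16 → 1² + 12² + 2² = 1 + 144 + 4 = 149
149 = (9,5)_16 → 9² + 5² = 81 + 25 = 106
106 = (6,10)_16 → 6² + 10² = 36 + 100 = 136
136 = (8,8)_16 → 8² + 8² = 64 + 64 = 128
128 = (8,0)_16 → 8² + 0² = 64 + 0 = 64
64 = (4,0)_16 → 4² + 0² = 16 + 0 = 16
16 = (1,0)_16 → 1² + 0² = 1 + 0 = 1  — reached the fixed point 1.
1 → 1, so 1 is the first repeated value.

1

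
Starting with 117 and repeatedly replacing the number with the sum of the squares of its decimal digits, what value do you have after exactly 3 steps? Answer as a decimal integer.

40

117 → 1² + 1² + 7² = 51
51 → 5² + 1² = 26
26 → 2² + 6² = 40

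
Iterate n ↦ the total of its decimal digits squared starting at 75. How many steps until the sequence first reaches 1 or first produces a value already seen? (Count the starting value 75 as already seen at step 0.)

75 → 7² + 5² = 49 + 25 = 74
74 → 7² + 4² = 49 + 16 = 65
65 → 6² + 5² = 36 + 25 = 61
61 → 6² + 1² = 36 + 1 = 37
37 → 3² + 7² = 9 + 49 = 58
58 → 5² + 8² = 25 + 64 = 89
89 → 8² + 9² = 64 + 81 = 145
145 → 1² + 4² + 5² = 1 + 16 + 25 = 42
42 → 4² + 2² = 16 + 4 = 20
20 → 2² + 0² = 4 + 0 = 4
4 → 4² = 16
16 → 1² + 6² = 1 + 36 = 37  — 37 repeats.
That took 12 steps.

12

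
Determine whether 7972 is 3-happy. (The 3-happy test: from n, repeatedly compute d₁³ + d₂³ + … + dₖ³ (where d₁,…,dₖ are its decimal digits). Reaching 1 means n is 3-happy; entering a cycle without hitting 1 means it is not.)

3-happy

7972 → 7³ + 9³ + 7³ + 2³ = 343 + 729 + 343 + 8 = 1423
1423 → 1³ + 4³ + 2³ + 3³ = 1 + 64 + 8 + 27 = 100
100 → 1³ + 0³ + 0³ = 1 + 0 + 0 = 1  — reached 1.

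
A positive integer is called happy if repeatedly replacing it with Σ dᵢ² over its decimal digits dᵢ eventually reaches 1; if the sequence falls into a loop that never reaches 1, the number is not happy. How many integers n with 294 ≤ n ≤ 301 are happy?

1

294: 294 → 101 → 2 → 4 → 16 → 37 → 58 → 89 → 145 → 42 → 20 → 4  — not happy
295: 295 → 110 → 2 → 4 → 16 → 37 → 58 → 89 → 145 → 42 → 20 → 4  — not happy
296: 296 → 121 → 6 → 36 → 45 → 41 → 17 → 50 → 25 → 29 → 85 → 89 → 145 → 42 → 20 → 4 → 16 → 37 → 58 → 89  — not happy
297: 297 → 134 → 26 → 40 → 16 → 37 → 58 → 89 → 145 → 42 → 20 → 4 → 16  — not happy
298: 298 → 149 → 98 → 145 → 42 → 20 → 4 → 16 → 37 → 58 → 89 → 145  — not happy
299: 299 → 166 → 73 → 58 → 89 → 145 → 42 → 20 → 4 → 16 → 37 → 58  — not happy
300: 300 → 9 → 81 → 65 → 61 → 37 → 58 → 89 → 145 → 42 → 20 → 4 → 16 → 37  — not happy
301: 301 → 10 → 1  — happy
happy: 301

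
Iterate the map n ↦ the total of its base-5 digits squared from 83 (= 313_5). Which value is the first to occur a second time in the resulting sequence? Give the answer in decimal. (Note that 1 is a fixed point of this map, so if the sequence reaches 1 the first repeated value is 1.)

83 = (3,1,3)_5 → 3² + 1² + 3² = 19
19 = (3,4)_5 → 3² + 4² = 25
25 = (1,0,0)_5 → 1² + 0² + 0² = 1  — reached the fixed point 1.
1 → 1, so 1 is the first repeated value.

1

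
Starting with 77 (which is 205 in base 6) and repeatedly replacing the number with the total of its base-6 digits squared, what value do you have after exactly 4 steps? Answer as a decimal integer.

77 = (2,0,5)_6 → 29
29 = (4,5)_6 → 41
41 = (1,0,5)_6 → 26
26 = (4,2)_6 → 20

20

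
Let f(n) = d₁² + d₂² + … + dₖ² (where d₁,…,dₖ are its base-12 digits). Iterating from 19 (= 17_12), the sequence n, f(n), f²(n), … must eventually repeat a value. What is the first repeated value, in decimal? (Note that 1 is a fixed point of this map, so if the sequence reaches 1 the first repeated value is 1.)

19 = (1,7)_12 → 50
50 = (4,2)_12 → 20
20 = (1,8)_12 → 65
65 = (5,5)_12 → 50  — 50 already appeared earlier.

50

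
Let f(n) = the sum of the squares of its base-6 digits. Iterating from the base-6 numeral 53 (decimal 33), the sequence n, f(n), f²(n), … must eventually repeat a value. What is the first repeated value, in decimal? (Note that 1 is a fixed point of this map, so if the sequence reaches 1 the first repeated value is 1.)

41

33 = (5,3)_6 → 5² + 3² = 34
34 = (5,4)_6 → 5² + 4² = 41
41 = (1,0,5)_6 → 1² + 0² + 5² = 26
26 = (4,2)_6 → 4² + 2² = 20
20 = (3,2)_6 → 3² + 2² = 13
13 = (2,1)_6 → 2² + 1² = 5
5 = (5)_6 → 5² = 25
25 = (4,1)_6 → 4² + 1² = 17
17 = (2,5)_6 → 2² + 5² = 29
29 = (4,5)_6 → 4² + 5² = 41  — 41 already appeared earlier.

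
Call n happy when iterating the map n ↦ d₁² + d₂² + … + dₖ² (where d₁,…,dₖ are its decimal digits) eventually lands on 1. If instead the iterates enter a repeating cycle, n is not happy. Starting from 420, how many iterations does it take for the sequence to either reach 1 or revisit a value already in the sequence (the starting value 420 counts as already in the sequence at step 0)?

9

420 → 20
20 → 4
4 → 16
16 → 37
37 → 58
58 → 89
89 → 145
145 → 42
42 → 20  — 20 repeats.
That took 9 steps.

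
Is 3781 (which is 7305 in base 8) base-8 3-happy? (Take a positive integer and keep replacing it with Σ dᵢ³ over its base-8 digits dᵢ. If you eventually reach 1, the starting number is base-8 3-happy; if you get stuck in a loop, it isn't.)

3781 = (7,3,0,5)_8 → 495
495 = (7,5,7)_8 → 811
811 = (1,4,5,3)_8 → 217
217 = (3,3,1)_8 → 55
55 = (6,7)_8 → 559
559 = (1,0,5,7)_8 → 469
469 = (7,2,5)_8 → 476
476 = (7,3,4)_8 → 434
434 = (6,6,2)_8 → 440
440 = (6,7,0)_8 → 559  — 559 already seen; the sequence cycles without reaching 1.

not base-8 3-happy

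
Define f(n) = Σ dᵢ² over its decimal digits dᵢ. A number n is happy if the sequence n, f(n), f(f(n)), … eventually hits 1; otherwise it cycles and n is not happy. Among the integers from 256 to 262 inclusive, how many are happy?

1

256: 256 → 65 → 61 → 37 → 58 → 89 → 145 → 42 → 20 → 4 → 16 → 37  — not happy
257: 257 → 78 → 113 → 11 → 2 → 4 → 16 → 37 → 58 → 89 → 145 → 42 → 20 → 4  — not happy
258: 258 → 93 → 90 → 81 → 65 → 61 → 37 → 58 → 89 → 145 → 42 → 20 → 4 → 16 → 37  — not happy
259: 259 → 110 → 2 → 4 → 16 → 37 → 58 → 89 → 145 → 42 → 20 → 4  — not happy
260: 260 → 40 → 16 → 37 → 58 → 89 → 145 → 42 → 20 → 4 → 16  — not happy
261: 261 → 41 → 17 → 50 → 25 → 29 → 85 → 89 → 145 → 42 → 20 → 4 → 16 → 37 → 58 → 89  — not happy
262: 262 → 44 → 32 → 13 → 10 → 1  — happy
happy: 262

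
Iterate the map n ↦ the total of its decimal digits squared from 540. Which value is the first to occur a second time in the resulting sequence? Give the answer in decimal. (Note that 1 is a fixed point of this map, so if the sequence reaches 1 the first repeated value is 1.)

89

540 → 5² + 4² + 0² = 41
41 → 4² + 1² = 17
17 → 1² + 7² = 50
50 → 5² + 0² = 25
25 → 2² + 5² = 29
29 → 2² + 9² = 85
85 → 8² + 5² = 89
89 → 8² + 9² = 145
145 → 1² + 4² + 5² = 42
42 → 4² + 2² = 20
20 → 2² + 0² = 4
4 → 4² = 16
16 → 1² + 6² = 37
37 → 3² + 7² = 58
58 → 5² + 8² = 89  — 89 already appeared earlier.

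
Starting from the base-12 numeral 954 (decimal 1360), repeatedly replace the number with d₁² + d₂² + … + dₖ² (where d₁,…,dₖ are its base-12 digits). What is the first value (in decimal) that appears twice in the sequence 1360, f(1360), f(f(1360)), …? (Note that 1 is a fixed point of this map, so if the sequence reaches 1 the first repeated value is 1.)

1360 = (9,5,4)_12 → 122
122 = (10,2)_12 → 104
104 = (8,8)_12 → 128
128 = (10,8)_12 → 164
164 = (1,1,8)_12 → 66
66 = (5,6)_12 → 61
61 = (5,1)_12 → 26
26 = (2,2)_12 → 8
8 = (8)_12 → 64
64 = (5,4)_12 → 41
41 = (3,5)_12 → 34
34 = (2,10)_12 → 104  — 104 already appeared earlier.

104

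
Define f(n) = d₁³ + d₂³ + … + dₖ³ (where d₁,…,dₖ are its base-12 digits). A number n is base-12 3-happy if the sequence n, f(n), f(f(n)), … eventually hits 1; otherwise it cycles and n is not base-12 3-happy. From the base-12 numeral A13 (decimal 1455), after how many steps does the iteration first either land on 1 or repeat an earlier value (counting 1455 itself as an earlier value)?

5

1455 = (10,1,3)_12 → 10³ + 1³ + 3³ = 1028
1028 = (7,1,8)_12 → 7³ + 1³ + 8³ = 856
856 = (5,11,4)_12 → 5³ + 11³ + 4³ = 1520
1520 = (10,6,8)_12 → 10³ + 6³ + 8³ = 1728
1728 = (1,0,0,0)_12 → 1³ + 0³ + 0³ + 0³ = 1  — reached 1.
That took 5 steps.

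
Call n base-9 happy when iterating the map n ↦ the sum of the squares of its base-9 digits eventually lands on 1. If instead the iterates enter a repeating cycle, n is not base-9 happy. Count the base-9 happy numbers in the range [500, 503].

1

500: 500 → 62 → 100 → 6 → 36 → 16 → 50 → 50  (repeats 50)
501: 501 → 73 → 65 → 53 → 89 → 65  (repeats 65)
502: 502 → 86 → 26 → 68 → 74 → 68  (repeats 68)
503: 503 → 101 → 9 → 1  (reaches 1)
base-9 happy: 503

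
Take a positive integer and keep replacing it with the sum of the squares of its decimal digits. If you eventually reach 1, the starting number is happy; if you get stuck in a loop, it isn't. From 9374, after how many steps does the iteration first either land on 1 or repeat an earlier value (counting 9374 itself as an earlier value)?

9374 → 9² + 3² + 7² + 4² = 155
155 → 1² + 5² + 5² = 51
51 → 5² + 1² = 26
26 → 2² + 6² = 40
40 → 4² + 0² = 16
16 → 1² + 6² = 37
37 → 3² + 7² = 58
58 → 5² + 8² = 89
89 → 8² + 9² = 145
145 → 1² + 4² + 5² = 42
42 → 4² + 2² = 20
20 → 2² + 0² = 4
4 → 4² = 16  — 16 repeats.
That took 13 steps.

13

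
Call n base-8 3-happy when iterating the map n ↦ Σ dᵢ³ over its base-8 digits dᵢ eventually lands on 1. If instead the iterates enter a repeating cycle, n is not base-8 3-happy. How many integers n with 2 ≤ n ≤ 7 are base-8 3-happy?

2

2: 2 → 8 → 1  (reaches 1)
3: 3 → 27 → 54 → 432 → 432  (repeats 432)
4: 4 → 64 → 1  (reaches 1)
5: 5 → 125 → 469 → 476 → 434 → 440 → 559 → 469  (repeats 469)
6: 6 → 216 → 54 → 432 → 432  (repeats 432)
7: 7 → 343 → 476 → 434 → 440 → 559 → 469 → 476  (repeats 476)
base-8 3-happy: 2, 4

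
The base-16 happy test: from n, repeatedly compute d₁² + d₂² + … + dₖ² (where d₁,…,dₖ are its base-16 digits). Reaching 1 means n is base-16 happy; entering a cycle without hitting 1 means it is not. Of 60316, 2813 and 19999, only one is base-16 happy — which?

60316: 60316 → 542 → 201 → 225 → 197 → 169 → 181 → 146 → 85 → 50 → 13 → 169  — repeats 169 (not base-16 happy)
2813: 2813 → 494 → 393 → 146 → 85 → 50 → 13 → 169 → 181 → 146  — repeats 146 (not base-16 happy)
19999: 19999 → 438 → 158 → 277 → 27 → 122 → 149 → 106 → 136 → 128 → 64 → 16 → 1  — reaches 1 (base-16 happy)

19999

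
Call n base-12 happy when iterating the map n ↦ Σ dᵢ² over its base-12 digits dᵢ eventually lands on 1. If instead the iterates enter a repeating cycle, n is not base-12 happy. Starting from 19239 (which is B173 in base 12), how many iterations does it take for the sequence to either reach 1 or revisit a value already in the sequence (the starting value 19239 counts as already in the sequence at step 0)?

19239 = (11,1,7,3)_12 → 11² + 1² + 7² + 3² = 121 + 1 + 49 + 9 = 180
180 = (1,3,0)_12 → 1² + 3² + 0² = 1 + 9 + 0 = 10
10 = (10)_12 → 10² = 100
100 = (8,4)_12 → 8² + 4² = 64 + 16 = 80
80 = (6,8)_12 → 6² + 8² = 36 + 64 = 100  — 100 repeats.
That took 5 steps.

5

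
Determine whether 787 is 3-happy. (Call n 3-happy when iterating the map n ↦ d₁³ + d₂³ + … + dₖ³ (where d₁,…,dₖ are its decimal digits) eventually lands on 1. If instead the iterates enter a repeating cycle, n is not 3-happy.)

787 → 7³ + 8³ + 7³ = 1198
1198 → 1³ + 1³ + 9³ + 8³ = 1243
1243 → 1³ + 2³ + 4³ + 3³ = 100
100 → 1³ + 0³ + 0³ = 1  — reached 1.

3-happy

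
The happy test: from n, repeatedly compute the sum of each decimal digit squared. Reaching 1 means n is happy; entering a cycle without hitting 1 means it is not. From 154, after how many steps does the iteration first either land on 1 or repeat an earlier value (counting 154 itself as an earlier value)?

154 → 42
42 → 20
20 → 4
4 → 16
16 → 37
37 → 58
58 → 89
89 → 145
145 → 42  — 42 repeats.
That took 9 steps.

9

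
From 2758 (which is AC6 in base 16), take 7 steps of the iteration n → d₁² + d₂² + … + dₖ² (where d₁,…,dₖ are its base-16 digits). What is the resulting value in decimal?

2758 = (10,12,6)_16 → 10² + 12² + 6² = 280
280 = (1,1,8)_16 → 1² + 1² + 8² = 66
66 = (4,2)_16 → 4² + 2² = 20
20 = (1,4)_16 → 1² + 4² = 17
17 = (1,1)_16 → 1² + 1² = 2
2 = (2)_16 → 2² = 4
4 = (4)_16 → 4² = 16

16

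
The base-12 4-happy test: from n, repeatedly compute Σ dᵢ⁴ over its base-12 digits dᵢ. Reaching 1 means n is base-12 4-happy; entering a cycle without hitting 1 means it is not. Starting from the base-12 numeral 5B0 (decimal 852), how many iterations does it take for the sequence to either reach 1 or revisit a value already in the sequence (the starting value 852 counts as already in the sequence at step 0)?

852 = (5,11,0)_12 → 15266
15266 = (8,10,0,2)_12 → 14112
14112 = (8,2,0,0)_12 → 4112
4112 = (2,4,6,8)_12 → 5664
5664 = (3,3,4,0)_12 → 418
418 = (2,10,10)_12 → 20016
20016 = (11,7,0,0)_12 → 17042
17042 = (9,10,4,2)_12 → 16833
16833 = (9,8,10,9)_12 → 27218
27218 = (1,3,9,0,2)_12 → 6659
6659 = (3,10,2,11)_12 → 24738
24738 = (1,2,3,9,6)_12 → 7955
7955 = (4,7,2,11)_12 → 17314
17314 = (10,0,2,10)_12 → 20016  — 20016 repeats.
That took 14 steps.

14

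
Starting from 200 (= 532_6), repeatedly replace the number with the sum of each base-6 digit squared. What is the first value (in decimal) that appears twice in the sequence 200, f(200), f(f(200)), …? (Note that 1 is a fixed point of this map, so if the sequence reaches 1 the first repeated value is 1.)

5

200 = (5,3,2)_6 → 5² + 3² + 2² = 38
38 = (1,0,2)_6 → 1² + 0² + 2² = 5
5 = (5)_6 → 5² = 25
25 = (4,1)_6 → 4² + 1² = 17
17 = (2,5)_6 → 2² + 5² = 29
29 = (4,5)_6 → 4² + 5² = 41
41 = (1,0,5)_6 → 1² + 0² + 5² = 26
26 = (4,2)_6 → 4² + 2² = 20
20 = (3,2)_6 → 3² + 2² = 13
13 = (2,1)_6 → 2² + 1² = 5  — 5 already appeared earlier.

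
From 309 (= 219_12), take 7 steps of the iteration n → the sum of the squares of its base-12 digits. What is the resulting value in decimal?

309 = (2,1,9)_12 → 2² + 1² + 9² = 4 + 1 + 81 = 86
86 = (7,2)_12 → 7² + 2² = 49 + 4 = 53
53 = (4,5)_12 → 4² + 5² = 16 + 25 = 41
41 = (3,5)_12 → 3² + 5² = 9 + 25 = 34
34 = (2,10)_12 → 2² + 10² = 4 + 100 = 104
104 = (8,8)_12 → 8² + 8² = 64 + 64 = 128
128 = (10,8)_12 → 10² + 8² = 100 + 64 = 164

164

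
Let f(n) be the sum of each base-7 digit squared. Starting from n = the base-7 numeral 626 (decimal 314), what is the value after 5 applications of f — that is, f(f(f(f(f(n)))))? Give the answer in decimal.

10

314 = (6,2,6)_7 → 6² + 2² + 6² = 76
76 = (1,3,6)_7 → 1² + 3² + 6² = 46
46 = (6,4)_7 → 6² + 4² = 52
52 = (1,0,3)_7 → 1² + 0² + 3² = 10
10 = (1,3)_7 → 1² + 3² = 10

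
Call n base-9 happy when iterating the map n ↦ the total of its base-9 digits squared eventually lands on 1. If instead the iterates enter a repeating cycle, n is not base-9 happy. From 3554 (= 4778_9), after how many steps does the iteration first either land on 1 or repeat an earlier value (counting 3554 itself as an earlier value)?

6

3554 = (4,7,7,8)_9 → 4² + 7² + 7² + 8² = 16 + 49 + 49 + 64 = 178
178 = (2,1,7)_9 → 2² + 1² + 7² = 4 + 1 + 49 = 54
54 = (6,0)_9 → 6² + 0² = 36 + 0 = 36
36 = (4,0)_9 → 4² + 0² = 16 + 0 = 16
16 = (1,7)_9 → 1² + 7² = 1 + 49 = 50
50 = (5,5)_9 → 5² + 5² = 25 + 25 = 50  — 50 repeats.
That took 6 steps.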